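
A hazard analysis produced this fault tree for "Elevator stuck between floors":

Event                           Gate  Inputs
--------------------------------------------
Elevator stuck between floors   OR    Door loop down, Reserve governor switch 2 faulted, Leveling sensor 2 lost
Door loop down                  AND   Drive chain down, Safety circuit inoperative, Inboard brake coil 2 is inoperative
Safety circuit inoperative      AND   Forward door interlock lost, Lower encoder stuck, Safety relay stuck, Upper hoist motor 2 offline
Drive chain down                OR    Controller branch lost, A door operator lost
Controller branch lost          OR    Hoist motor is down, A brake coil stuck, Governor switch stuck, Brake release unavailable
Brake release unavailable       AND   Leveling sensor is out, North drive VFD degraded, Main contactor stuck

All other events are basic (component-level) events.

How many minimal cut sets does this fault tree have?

Brake release unavailable [AND]: one cut set from each child combined → 1 × 1 × 1 = 1 cut set(s).
Controller branch lost [OR]: union of children's cut sets → 4 cut set(s).
Drive chain down [OR]: union of children's cut sets → 5 cut set(s).
Safety circuit inoperative [AND]: one cut set from each child combined → 1 × 1 × 1 × 1 = 1 cut set(s).
Door loop down [AND]: one cut set from each child combined → 5 × 1 × 1 = 5 cut set(s).
Elevator stuck between floors [OR]: union of children's cut sets → 7 cut set(s).
Minimal cut sets: {Forward door interlock lost, Hoist motor is down, Inboard brake coil 2 is inoperative, Lower encoder stuck, Safety relay stuck, Upper hoist motor 2 offline}; {A brake coil stuck, Forward door interlock lost, Inboard brake coil 2 is inoperative, Lower encoder stuck, Safety relay stuck, Upper hoist motor 2 offline}; {Forward door interlock lost, Governor switch stuck, Inboard brake coil 2 is inoperative, Lower encoder stuck, Safety relay stuck, Upper hoist motor 2 offline}; {Forward door interlock lost, Inboard brake coil 2 is inoperative, Leveling sensor is out, Lower encoder stuck, Main contactor stuck, North drive VFD degraded, Safety relay stuck, Upper hoist motor 2 offline}; {A door operator lost, Forward door interlock lost, Inboard brake coil 2 is inoperative, Lower encoder stuck, Safety relay stuck, Upper hoist motor 2 offline}; {Reserve governor switch 2 faulted}; {Leveling sensor 2 lost}.

7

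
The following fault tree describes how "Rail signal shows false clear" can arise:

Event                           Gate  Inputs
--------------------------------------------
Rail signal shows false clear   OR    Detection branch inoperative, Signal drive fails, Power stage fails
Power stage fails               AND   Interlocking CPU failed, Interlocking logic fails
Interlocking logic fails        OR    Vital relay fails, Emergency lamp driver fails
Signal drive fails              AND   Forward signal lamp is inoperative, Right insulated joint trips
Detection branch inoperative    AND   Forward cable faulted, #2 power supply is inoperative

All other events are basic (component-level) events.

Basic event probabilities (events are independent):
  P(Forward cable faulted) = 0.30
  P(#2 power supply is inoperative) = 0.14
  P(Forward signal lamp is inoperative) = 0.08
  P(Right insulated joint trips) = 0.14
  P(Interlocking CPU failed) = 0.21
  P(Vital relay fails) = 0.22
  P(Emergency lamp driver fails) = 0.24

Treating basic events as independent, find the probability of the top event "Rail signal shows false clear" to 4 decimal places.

P(Detection branch inoperative) [AND] = 0.30 × 0.14 = 0.042000
P(Signal drive fails) [AND] = 0.08 × 0.14 = 0.011200
P(Interlocking logic fails) [OR] = 1 − (1−0.22) × (1−0.24) = 0.407200
P(Power stage fails) [AND] = 0.21 × 0.407200 = 0.085512
P(Rail signal shows false clear) [OR] = 1 − (1−0.042000) × (1−0.011200) × (1−0.085512) = 0.133733
Rounded to 4 decimal places: P(Rail signal shows false clear) ≈ 0.1337.

0.1337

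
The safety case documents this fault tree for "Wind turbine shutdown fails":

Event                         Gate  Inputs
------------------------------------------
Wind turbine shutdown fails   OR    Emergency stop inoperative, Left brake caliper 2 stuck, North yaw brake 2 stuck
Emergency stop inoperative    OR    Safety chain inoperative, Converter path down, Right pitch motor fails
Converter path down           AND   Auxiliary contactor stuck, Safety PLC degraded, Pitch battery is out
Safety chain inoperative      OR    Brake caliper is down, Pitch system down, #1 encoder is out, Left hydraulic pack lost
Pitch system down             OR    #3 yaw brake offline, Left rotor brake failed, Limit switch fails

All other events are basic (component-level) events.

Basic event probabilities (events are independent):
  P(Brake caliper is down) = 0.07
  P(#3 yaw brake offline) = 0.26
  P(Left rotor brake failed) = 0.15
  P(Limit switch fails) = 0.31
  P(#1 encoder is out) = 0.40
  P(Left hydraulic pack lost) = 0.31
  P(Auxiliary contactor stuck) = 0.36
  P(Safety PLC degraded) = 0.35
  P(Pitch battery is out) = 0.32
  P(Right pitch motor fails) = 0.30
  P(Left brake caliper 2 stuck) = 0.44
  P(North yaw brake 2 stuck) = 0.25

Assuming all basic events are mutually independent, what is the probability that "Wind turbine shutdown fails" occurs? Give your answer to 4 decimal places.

0.9529

P(Pitch system down) [OR] = 1 − (1−0.26) × (1−0.15) × (1−0.31) = 0.565990
P(Safety chain inoperative) [OR] = 1 − (1−0.07) × (1−0.565990) × (1−0.40) × (1−0.31) = 0.832897
P(Converter path down) [AND] = 0.36 × 0.35 × 0.32 = 0.040320
P(Emergency stop inoperative) [OR] = 1 − (1−0.832897) × (1−0.040320) × (1−0.30) = 0.887744
P(Wind turbine shutdown fails) [OR] = 1 − (1−0.887744) × (1−0.44) × (1−0.25) = 0.952852
Rounded to 4 decimal places: P(Wind turbine shutdown fails) ≈ 0.9529.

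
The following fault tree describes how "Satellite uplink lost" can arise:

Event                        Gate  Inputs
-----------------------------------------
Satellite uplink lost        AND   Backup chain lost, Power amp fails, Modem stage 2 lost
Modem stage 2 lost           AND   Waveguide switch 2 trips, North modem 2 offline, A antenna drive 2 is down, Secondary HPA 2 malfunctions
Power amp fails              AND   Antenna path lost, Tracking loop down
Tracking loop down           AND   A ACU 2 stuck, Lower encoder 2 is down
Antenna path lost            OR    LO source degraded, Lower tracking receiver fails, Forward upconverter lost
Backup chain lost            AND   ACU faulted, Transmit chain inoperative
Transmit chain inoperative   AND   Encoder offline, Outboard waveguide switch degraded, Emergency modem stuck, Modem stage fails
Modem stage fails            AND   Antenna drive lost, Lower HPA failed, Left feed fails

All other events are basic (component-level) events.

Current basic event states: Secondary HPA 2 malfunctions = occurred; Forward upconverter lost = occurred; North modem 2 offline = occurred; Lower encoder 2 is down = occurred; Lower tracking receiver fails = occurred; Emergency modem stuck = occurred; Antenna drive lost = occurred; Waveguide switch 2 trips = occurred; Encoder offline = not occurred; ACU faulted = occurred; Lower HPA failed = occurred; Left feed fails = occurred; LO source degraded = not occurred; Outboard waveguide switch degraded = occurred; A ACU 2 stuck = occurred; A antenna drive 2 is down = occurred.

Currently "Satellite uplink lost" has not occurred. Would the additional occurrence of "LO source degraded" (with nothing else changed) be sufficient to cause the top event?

Counterfactual: set "LO source degraded" to occurred.
Modem stage fails [AND]: Antenna drive lost=occurs, Lower HPA failed=occurs, Left feed fails=occurs → all inputs occur → occurs.
Transmit chain inoperative [AND]: Encoder offline=not, Outboard waveguide switch degraded=occurs, Emergency modem stuck=occurs, Modem stage fails=occurs → not all inputs occur → does not occur.
Backup chain lost [AND]: ACU faulted=occurs, Transmit chain inoperative=not → not all inputs occur → does not occur.
Antenna path lost [OR]: LO source degraded=occurs, Lower tracking receiver fails=occurs, Forward upconverter lost=occurs → at least one input occurs → occurs.
Tracking loop down [AND]: A ACU 2 stuck=occurs, Lower encoder 2 is down=occurs → all inputs occur → occurs.
Power amp fails [AND]: Antenna path lost=occurs, Tracking loop down=occurs → all inputs occur → occurs.
Modem stage 2 lost [AND]: Waveguide switch 2 trips=occurs, North modem 2 offline=occurs, A antenna drive 2 is down=occurs, Secondary HPA 2 malfunctions=occurs → all inputs occur → occurs.
Satellite uplink lost [AND]: Backup chain lost=not, Power amp fails=occurs, Modem stage 2 lost=occurs → not all inputs occur → does not occur.

No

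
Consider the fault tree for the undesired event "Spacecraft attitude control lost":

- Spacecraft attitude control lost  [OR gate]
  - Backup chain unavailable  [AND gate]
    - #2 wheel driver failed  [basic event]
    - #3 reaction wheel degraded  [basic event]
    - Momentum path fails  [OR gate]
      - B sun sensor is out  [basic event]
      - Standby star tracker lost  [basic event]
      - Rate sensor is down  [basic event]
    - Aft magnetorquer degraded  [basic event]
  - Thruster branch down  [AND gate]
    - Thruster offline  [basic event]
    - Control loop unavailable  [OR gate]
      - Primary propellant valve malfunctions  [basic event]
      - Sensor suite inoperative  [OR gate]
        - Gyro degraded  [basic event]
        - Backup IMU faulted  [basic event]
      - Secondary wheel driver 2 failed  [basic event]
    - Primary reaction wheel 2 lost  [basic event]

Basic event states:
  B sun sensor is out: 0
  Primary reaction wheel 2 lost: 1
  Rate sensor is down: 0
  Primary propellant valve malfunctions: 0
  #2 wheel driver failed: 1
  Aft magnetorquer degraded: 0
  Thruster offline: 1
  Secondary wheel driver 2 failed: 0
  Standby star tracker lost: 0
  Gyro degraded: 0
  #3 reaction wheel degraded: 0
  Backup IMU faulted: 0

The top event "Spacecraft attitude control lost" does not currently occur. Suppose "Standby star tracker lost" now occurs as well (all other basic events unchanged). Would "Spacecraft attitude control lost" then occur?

No

Counterfactual: set "Standby star tracker lost" to occurred.
Momentum path fails [OR]: B sun sensor is out=not, Standby star tracker lost=occurs, Rate sensor is down=not → at least one input occurs → occurs.
Backup chain unavailable [AND]: #2 wheel driver failed=occurs, #3 reaction wheel degraded=not, Momentum path fails=occurs, Aft magnetorquer degraded=not → not all inputs occur → does not occur.
Sensor suite inoperative [OR]: Gyro degraded=not, Backup IMU faulted=not → no input occurs → does not occur.
Control loop unavailable [OR]: Primary propellant valve malfunctions=not, Sensor suite inoperative=not, Secondary wheel driver 2 failed=not → no input occurs → does not occur.
Thruster branch down [AND]: Thruster offline=occurs, Control loop unavailable=not, Primary reaction wheel 2 lost=occurs → not all inputs occur → does not occur.
Spacecraft attitude control lost [OR]: Backup chain unavailable=not, Thruster branch down=not → no input occurs → does not occur.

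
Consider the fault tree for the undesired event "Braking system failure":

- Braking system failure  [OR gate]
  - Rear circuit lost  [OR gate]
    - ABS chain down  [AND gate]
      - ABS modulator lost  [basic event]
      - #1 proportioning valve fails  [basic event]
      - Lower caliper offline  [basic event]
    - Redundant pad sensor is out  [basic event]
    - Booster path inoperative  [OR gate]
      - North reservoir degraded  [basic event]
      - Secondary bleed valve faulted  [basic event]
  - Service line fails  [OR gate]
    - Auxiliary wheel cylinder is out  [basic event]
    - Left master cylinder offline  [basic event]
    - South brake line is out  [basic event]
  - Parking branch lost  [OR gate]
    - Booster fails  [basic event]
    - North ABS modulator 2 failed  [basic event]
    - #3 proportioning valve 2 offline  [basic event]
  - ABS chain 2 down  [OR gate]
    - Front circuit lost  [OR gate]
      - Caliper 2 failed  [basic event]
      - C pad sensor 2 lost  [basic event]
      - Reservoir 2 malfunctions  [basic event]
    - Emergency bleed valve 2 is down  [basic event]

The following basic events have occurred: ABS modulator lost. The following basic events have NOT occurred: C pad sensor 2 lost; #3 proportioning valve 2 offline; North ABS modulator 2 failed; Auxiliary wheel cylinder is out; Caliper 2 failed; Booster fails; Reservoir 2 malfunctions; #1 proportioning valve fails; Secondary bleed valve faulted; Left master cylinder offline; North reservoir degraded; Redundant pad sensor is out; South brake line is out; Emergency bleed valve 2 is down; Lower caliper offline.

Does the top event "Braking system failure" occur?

ABS chain down [AND]: ABS modulator lost=occurs, #1 proportioning valve fails=not, Lower caliper offline=not → not all inputs occur → does not occur.
Booster path inoperative [OR]: North reservoir degraded=not, Secondary bleed valve faulted=not → no input occurs → does not occur.
Rear circuit lost [OR]: ABS chain down=not, Redundant pad sensor is out=not, Booster path inoperative=not → no input occurs → does not occur.
Service line fails [OR]: Auxiliary wheel cylinder is out=not, Left master cylinder offline=not, South brake line is out=not → no input occurs → does not occur.
Parking branch lost [OR]: Booster fails=not, North ABS modulator 2 failed=not, #3 proportioning valve 2 offline=not → no input occurs → does not occur.
Front circuit lost [OR]: Caliper 2 failed=not, C pad sensor 2 lost=not, Reservoir 2 malfunctions=not → no input occurs → does not occur.
ABS chain 2 down [OR]: Front circuit lost=not, Emergency bleed valve 2 is down=not → no input occurs → does not occur.
Braking system failure [OR]: Rear circuit lost=not, Service line fails=not, Parking branch lost=not, ABS chain 2 down=not → no input occurs → does not occur.

No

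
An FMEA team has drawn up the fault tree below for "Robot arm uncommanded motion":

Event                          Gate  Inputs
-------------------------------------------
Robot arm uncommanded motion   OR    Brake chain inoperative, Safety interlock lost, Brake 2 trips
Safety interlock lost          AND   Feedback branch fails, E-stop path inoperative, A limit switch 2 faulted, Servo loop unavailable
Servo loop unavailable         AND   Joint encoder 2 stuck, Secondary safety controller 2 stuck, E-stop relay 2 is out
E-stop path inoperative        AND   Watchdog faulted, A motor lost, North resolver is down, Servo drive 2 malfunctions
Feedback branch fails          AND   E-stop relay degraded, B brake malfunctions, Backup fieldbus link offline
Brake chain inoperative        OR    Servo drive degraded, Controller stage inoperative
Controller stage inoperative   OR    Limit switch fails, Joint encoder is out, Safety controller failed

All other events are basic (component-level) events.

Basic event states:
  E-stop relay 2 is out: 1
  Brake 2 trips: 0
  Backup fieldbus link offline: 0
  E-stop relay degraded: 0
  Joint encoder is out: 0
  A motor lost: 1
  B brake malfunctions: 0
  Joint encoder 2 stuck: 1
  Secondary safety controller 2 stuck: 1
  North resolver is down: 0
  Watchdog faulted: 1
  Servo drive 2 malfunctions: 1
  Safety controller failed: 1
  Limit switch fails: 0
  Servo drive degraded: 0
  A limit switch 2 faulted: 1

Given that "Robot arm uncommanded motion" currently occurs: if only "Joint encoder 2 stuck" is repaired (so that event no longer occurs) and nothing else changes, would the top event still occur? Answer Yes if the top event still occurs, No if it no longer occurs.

Yes

Counterfactual: set "Joint encoder 2 stuck" to not occurred.
Controller stage inoperative [OR]: Limit switch fails=not, Joint encoder is out=not, Safety controller failed=occurs → at least one input occurs → occurs.
Brake chain inoperative [OR]: Servo drive degraded=not, Controller stage inoperative=occurs → at least one input occurs → occurs.
Feedback branch fails [AND]: E-stop relay degraded=not, B brake malfunctions=not, Backup fieldbus link offline=not → not all inputs occur → does not occur.
E-stop path inoperative [AND]: Watchdog faulted=occurs, A motor lost=occurs, North resolver is down=not, Servo drive 2 malfunctions=occurs → not all inputs occur → does not occur.
Servo loop unavailable [AND]: Joint encoder 2 stuck=not, Secondary safety controller 2 stuck=occurs, E-stop relay 2 is out=occurs → not all inputs occur → does not occur.
Safety interlock lost [AND]: Feedback branch fails=not, E-stop path inoperative=not, A limit switch 2 faulted=occurs, Servo loop unavailable=not → not all inputs occur → does not occur.
Robot arm uncommanded motion [OR]: Brake chain inoperative=occurs, Safety interlock lost=not, Brake 2 trips=not → at least one input occurs → occurs.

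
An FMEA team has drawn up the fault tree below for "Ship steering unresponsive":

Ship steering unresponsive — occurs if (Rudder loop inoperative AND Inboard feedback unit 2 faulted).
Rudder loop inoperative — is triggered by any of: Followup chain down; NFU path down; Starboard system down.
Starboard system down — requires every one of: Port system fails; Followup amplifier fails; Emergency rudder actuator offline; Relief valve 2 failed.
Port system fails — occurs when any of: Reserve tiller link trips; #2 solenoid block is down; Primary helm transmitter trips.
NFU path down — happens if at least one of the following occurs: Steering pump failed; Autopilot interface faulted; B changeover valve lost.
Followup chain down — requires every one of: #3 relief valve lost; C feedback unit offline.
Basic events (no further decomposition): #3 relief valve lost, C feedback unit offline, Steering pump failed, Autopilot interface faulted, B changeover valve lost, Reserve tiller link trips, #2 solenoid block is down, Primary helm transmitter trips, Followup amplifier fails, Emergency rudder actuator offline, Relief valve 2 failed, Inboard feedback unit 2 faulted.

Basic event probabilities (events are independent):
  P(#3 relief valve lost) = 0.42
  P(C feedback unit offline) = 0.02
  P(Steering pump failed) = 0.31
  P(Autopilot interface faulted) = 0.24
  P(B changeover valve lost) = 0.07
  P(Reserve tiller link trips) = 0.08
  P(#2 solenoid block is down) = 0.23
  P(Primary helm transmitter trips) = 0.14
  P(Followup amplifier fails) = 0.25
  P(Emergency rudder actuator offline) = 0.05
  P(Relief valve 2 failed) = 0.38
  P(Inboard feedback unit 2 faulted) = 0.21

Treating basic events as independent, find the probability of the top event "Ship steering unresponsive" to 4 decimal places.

P(Followup chain down) [AND] = 0.42 × 0.02 = 0.008400
P(NFU path down) [OR] = 1 − (1−0.31) × (1−0.24) × (1−0.07) = 0.512308
P(Port system fails) [OR] = 1 − (1−0.08) × (1−0.23) × (1−0.14) = 0.390776
P(Starboard system down) [AND] = 0.390776 × 0.25 × 0.05 × 0.38 = 0.001856
P(Rudder loop inoperative) [OR] = 1 − (1−0.008400) × (1−0.512308) × (1−0.001856) = 0.517302
P(Ship steering unresponsive) [AND] = 0.517302 × 0.21 = 0.108633
Rounded to 4 decimal places: P(Ship steering unresponsive) ≈ 0.1086.

0.1086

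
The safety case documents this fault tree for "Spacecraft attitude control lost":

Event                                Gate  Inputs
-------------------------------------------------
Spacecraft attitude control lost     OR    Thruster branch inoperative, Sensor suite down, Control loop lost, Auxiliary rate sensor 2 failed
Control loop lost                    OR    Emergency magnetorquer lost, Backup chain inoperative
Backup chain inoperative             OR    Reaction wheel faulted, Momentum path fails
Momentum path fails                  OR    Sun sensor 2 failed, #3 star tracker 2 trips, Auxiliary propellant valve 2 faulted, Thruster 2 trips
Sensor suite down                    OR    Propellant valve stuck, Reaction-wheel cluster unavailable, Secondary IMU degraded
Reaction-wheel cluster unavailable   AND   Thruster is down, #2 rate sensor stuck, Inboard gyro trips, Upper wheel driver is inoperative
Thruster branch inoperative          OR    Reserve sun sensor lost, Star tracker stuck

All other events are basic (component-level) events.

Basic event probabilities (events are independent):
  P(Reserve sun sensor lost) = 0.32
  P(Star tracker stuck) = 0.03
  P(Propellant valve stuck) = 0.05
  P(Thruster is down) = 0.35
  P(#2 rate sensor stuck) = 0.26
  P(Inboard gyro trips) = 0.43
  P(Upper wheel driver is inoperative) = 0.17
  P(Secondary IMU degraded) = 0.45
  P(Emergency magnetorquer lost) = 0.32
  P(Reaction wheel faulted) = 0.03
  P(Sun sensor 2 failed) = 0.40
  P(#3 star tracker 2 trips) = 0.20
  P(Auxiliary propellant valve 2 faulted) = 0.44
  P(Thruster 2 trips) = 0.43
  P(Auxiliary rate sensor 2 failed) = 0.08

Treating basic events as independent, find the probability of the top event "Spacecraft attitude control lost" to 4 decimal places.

P(Thruster branch inoperative) [OR] = 1 − (1−0.32) × (1−0.03) = 0.340400
P(Reaction-wheel cluster unavailable) [AND] = 0.35 × 0.26 × 0.43 × 0.17 = 0.006652
P(Sensor suite down) [OR] = 1 − (1−0.05) × (1−0.006652) × (1−0.45) = 0.480976
P(Momentum path fails) [OR] = 1 − (1−0.40) × (1−0.20) × (1−0.44) × (1−0.43) = 0.846784
P(Backup chain inoperative) [OR] = 1 − (1−0.03) × (1−0.846784) = 0.851380
P(Control loop lost) [OR] = 1 − (1−0.32) × (1−0.851380) = 0.898938
P(Spacecraft attitude control lost) [OR] = 1 − (1−0.340400) × (1−0.480976) × (1−0.898938) × (1−0.08) = 0.968169
Rounded to 4 decimal places: P(Spacecraft attitude control lost) ≈ 0.9682.

0.9682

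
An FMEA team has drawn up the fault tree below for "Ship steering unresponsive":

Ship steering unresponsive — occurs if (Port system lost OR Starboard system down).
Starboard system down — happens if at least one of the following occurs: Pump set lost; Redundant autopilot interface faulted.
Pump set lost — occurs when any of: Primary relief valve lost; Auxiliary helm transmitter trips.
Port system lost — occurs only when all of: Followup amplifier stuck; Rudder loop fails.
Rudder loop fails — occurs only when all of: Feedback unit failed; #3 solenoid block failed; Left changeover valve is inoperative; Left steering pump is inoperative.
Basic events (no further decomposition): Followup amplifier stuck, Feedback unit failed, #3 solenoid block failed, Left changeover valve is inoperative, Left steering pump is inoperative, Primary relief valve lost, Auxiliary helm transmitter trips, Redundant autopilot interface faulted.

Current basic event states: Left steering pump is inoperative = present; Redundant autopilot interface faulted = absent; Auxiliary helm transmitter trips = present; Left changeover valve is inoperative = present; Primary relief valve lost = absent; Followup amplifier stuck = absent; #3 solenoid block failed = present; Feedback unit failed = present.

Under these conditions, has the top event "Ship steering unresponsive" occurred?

Rudder loop fails [AND]: Feedback unit failed=occurs, #3 solenoid block failed=occurs, Left changeover valve is inoperative=occurs, Left steering pump is inoperative=occurs → all inputs occur → occurs.
Port system lost [AND]: Followup amplifier stuck=not, Rudder loop fails=occurs → not all inputs occur → does not occur.
Pump set lost [OR]: Primary relief valve lost=not, Auxiliary helm transmitter trips=occurs → at least one input occurs → occurs.
Starboard system down [OR]: Pump set lost=occurs, Redundant autopilot interface faulted=not → at least one input occurs → occurs.
Ship steering unresponsive [OR]: Port system lost=not, Starboard system down=occurs → at least one input occurs → occurs.

Yes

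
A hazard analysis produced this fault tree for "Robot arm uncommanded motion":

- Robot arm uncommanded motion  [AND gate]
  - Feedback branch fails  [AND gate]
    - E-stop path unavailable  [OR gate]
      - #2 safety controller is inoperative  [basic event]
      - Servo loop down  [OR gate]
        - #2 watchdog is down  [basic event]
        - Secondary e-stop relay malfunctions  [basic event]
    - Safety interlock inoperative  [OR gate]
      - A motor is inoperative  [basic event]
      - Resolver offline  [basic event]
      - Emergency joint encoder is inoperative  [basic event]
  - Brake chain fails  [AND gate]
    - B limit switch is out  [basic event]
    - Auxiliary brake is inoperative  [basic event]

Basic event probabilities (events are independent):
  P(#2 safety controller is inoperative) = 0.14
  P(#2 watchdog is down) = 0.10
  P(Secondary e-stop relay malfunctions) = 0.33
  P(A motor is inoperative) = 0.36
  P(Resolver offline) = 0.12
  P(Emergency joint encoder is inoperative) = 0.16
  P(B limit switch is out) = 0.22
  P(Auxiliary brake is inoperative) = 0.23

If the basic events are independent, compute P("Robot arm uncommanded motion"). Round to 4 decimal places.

0.0128

P(Servo loop down) [OR] = 1 − (1−0.10) × (1−0.33) = 0.397000
P(E-stop path unavailable) [OR] = 1 − (1−0.14) × (1−0.397000) = 0.481420
P(Safety interlock inoperative) [OR] = 1 − (1−0.36) × (1−0.12) × (1−0.16) = 0.526912
P(Feedback branch fails) [AND] = 0.481420 × 0.526912 = 0.253666
P(Brake chain fails) [AND] = 0.22 × 0.23 = 0.050600
P(Robot arm uncommanded motion) [AND] = 0.253666 × 0.050600 = 0.012835
Rounded to 4 decimal places: P(Robot arm uncommanded motion) ≈ 0.0128.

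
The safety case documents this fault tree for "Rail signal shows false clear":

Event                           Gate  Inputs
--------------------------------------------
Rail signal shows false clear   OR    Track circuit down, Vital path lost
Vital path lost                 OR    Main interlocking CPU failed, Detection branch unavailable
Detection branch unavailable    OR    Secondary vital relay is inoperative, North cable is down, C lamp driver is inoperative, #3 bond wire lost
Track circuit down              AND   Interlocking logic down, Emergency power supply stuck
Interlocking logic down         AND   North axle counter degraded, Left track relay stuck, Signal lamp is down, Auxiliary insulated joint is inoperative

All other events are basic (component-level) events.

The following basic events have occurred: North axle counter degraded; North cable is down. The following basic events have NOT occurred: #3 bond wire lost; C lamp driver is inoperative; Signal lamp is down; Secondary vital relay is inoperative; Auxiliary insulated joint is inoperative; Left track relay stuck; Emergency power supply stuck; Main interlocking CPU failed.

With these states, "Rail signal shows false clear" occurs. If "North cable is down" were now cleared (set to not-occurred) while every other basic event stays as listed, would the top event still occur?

No

Counterfactual: set "North cable is down" to not occurred.
Interlocking logic down [AND]: North axle counter degraded=occurs, Left track relay stuck=not, Signal lamp is down=not, Auxiliary insulated joint is inoperative=not → not all inputs occur → does not occur.
Track circuit down [AND]: Interlocking logic down=not, Emergency power supply stuck=not → not all inputs occur → does not occur.
Detection branch unavailable [OR]: Secondary vital relay is inoperative=not, North cable is down=not, C lamp driver is inoperative=not, #3 bond wire lost=not → no input occurs → does not occur.
Vital path lost [OR]: Main interlocking CPU failed=not, Detection branch unavailable=not → no input occurs → does not occur.
Rail signal shows false clear [OR]: Track circuit down=not, Vital path lost=not → no input occurs → does not occur.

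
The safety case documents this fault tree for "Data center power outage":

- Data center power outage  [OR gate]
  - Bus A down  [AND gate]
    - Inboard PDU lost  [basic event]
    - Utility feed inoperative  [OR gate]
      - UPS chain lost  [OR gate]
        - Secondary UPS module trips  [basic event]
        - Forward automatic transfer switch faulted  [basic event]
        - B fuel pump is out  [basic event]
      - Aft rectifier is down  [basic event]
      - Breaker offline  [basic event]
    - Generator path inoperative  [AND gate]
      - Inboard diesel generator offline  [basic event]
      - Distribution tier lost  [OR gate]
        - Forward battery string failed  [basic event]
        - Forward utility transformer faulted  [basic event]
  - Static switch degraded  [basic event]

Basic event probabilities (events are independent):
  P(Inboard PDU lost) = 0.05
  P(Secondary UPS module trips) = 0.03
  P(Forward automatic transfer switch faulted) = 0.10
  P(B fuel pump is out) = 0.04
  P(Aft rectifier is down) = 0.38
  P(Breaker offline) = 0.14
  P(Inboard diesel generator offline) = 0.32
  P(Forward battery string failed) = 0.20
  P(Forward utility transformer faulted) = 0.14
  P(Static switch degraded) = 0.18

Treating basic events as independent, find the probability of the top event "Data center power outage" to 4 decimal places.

0.1823

P(UPS chain lost) [OR] = 1 − (1−0.03) × (1−0.10) × (1−0.04) = 0.161920
P(Utility feed inoperative) [OR] = 1 − (1−0.161920) × (1−0.38) × (1−0.14) = 0.553136
P(Distribution tier lost) [OR] = 1 − (1−0.20) × (1−0.14) = 0.312000
P(Generator path inoperative) [AND] = 0.32 × 0.312000 = 0.099840
P(Bus A down) [AND] = 0.05 × 0.553136 × 0.099840 = 0.002761
P(Data center power outage) [OR] = 1 − (1−0.002761) × (1−0.18) = 0.182264
Rounded to 4 decimal places: P(Data center power outage) ≈ 0.1823.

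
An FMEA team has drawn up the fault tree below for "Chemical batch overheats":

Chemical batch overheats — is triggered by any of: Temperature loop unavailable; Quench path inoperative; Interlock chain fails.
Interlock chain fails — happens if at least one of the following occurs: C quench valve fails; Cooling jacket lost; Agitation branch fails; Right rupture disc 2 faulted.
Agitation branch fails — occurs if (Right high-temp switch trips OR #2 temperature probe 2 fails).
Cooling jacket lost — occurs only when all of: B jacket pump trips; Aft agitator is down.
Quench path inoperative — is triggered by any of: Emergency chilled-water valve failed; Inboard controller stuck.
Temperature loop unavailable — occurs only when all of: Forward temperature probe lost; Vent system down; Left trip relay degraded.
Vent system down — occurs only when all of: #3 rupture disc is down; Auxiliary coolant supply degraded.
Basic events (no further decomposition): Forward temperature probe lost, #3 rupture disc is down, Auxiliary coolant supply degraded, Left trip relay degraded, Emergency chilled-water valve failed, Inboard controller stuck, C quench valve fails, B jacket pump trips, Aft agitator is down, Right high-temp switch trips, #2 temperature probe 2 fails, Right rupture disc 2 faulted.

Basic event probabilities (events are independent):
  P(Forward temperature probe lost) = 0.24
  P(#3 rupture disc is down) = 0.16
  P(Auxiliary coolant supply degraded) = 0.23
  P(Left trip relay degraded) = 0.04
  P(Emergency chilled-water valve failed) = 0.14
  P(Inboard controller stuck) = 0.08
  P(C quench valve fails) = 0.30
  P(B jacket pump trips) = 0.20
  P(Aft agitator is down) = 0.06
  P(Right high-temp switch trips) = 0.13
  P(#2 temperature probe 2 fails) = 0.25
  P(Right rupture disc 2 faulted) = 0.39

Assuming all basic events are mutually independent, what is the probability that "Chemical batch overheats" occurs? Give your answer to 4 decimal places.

P(Vent system down) [AND] = 0.16 × 0.23 = 0.036800
P(Temperature loop unavailable) [AND] = 0.24 × 0.036800 × 0.04 = 0.000353
P(Quench path inoperative) [OR] = 1 − (1−0.14) × (1−0.08) = 0.208800
P(Cooling jacket lost) [AND] = 0.20 × 0.06 = 0.012000
P(Agitation branch fails) [OR] = 1 − (1−0.13) × (1−0.25) = 0.347500
P(Interlock chain fails) [OR] = 1 − (1−0.30) × (1−0.012000) × (1−0.347500) × (1−0.39) = 0.724726
P(Chemical batch overheats) [OR] = 1 − (1−0.000353) × (1−0.208800) × (1−0.724726) = 0.782280
Rounded to 4 decimal places: P(Chemical batch overheats) ≈ 0.7823.

0.7823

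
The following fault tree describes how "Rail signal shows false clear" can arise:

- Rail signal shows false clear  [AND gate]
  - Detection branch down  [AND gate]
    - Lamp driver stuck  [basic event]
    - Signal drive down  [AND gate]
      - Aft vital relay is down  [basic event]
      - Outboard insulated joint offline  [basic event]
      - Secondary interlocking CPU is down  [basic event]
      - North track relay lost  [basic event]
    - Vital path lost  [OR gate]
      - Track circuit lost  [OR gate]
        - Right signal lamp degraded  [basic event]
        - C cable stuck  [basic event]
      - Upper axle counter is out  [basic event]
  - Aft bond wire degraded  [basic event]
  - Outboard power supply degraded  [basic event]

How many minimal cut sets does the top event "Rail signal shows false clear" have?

Signal drive down [AND]: one cut set from each child combined → 1 × 1 × 1 × 1 = 1 cut set(s).
Track circuit lost [OR]: union of children's cut sets → 2 cut set(s).
Vital path lost [OR]: union of children's cut sets → 3 cut set(s).
Detection branch down [AND]: one cut set from each child combined → 1 × 1 × 3 = 3 cut set(s).
Rail signal shows false clear [AND]: one cut set from each child combined → 3 × 1 × 1 = 3 cut set(s).
Minimal cut sets: {Aft bond wire degraded, Aft vital relay is down, Lamp driver stuck, North track relay lost, Outboard insulated joint offline, Outboard power supply degraded, Right signal lamp degraded, Secondary interlocking CPU is down}; {Aft bond wire degraded, Aft vital relay is down, C cable stuck, Lamp driver stuck, North track relay lost, Outboard insulated joint offline, Outboard power supply degraded, Secondary interlocking CPU is down}; {Aft bond wire degraded, Aft vital relay is down, Lamp driver stuck, North track relay lost, Outboard insulated joint offline, Outboard power supply degraded, Secondary interlocking CPU is down, Upper axle counter is out}.

3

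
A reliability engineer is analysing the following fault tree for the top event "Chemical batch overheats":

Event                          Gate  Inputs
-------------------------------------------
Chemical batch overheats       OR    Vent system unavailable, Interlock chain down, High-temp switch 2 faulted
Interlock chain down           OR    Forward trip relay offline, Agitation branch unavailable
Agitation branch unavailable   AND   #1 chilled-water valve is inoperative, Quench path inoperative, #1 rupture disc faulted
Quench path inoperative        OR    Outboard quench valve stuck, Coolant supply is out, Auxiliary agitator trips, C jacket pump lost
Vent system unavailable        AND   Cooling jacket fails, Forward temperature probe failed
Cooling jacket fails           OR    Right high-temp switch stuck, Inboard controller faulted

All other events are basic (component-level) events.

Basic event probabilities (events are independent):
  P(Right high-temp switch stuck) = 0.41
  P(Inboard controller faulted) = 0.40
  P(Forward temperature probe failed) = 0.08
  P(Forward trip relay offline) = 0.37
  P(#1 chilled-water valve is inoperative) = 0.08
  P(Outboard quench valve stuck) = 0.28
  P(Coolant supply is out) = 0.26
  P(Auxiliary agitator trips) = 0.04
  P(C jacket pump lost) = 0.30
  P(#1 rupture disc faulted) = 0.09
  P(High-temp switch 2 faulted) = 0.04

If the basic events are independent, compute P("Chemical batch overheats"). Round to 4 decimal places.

0.4291

P(Cooling jacket fails) [OR] = 1 − (1−0.41) × (1−0.40) = 0.646000
P(Vent system unavailable) [AND] = 0.646000 × 0.08 = 0.051680
P(Quench path inoperative) [OR] = 1 − (1−0.28) × (1−0.26) × (1−0.04) × (1−0.30) = 0.641958
P(Agitation branch unavailable) [AND] = 0.08 × 0.641958 × 0.09 = 0.004622
P(Interlock chain down) [OR] = 1 − (1−0.37) × (1−0.004622) = 0.372912
P(Chemical batch overheats) [OR] = 1 − (1−0.051680) × (1−0.372912) × (1−0.04) = 0.429107
Rounded to 4 decimal places: P(Chemical batch overheats) ≈ 0.4291.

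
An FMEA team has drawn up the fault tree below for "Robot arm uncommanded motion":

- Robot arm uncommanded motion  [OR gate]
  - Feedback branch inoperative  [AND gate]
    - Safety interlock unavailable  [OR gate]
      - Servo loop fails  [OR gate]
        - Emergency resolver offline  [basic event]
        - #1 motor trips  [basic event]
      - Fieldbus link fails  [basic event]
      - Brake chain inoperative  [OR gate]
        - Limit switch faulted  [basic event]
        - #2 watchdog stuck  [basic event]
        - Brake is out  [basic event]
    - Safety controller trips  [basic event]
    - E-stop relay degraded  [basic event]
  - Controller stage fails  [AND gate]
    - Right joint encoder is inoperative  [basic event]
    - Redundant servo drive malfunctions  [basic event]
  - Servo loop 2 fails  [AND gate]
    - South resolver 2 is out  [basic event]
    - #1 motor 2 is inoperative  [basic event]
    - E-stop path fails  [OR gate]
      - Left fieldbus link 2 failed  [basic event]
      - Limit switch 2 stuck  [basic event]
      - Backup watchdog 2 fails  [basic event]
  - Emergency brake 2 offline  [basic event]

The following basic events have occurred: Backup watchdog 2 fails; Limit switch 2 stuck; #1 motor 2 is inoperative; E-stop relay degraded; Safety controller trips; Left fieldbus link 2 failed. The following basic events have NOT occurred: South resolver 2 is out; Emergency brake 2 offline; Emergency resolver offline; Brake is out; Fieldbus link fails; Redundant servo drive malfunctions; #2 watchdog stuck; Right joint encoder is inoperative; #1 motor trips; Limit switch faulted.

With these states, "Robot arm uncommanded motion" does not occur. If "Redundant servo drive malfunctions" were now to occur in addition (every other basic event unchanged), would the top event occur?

Counterfactual: set "Redundant servo drive malfunctions" to occurred.
Servo loop fails [OR]: Emergency resolver offline=not, #1 motor trips=not → no input occurs → does not occur.
Brake chain inoperative [OR]: Limit switch faulted=not, #2 watchdog stuck=not, Brake is out=not → no input occurs → does not occur.
Safety interlock unavailable [OR]: Servo loop fails=not, Fieldbus link fails=not, Brake chain inoperative=not → no input occurs → does not occur.
Feedback branch inoperative [AND]: Safety interlock unavailable=not, Safety controller trips=occurs, E-stop relay degraded=occurs → not all inputs occur → does not occur.
Controller stage fails [AND]: Right joint encoder is inoperative=not, Redundant servo drive malfunctions=occurs → not all inputs occur → does not occur.
E-stop path fails [OR]: Left fieldbus link 2 failed=occurs, Limit switch 2 stuck=occurs, Backup watchdog 2 fails=occurs → at least one input occurs → occurs.
Servo loop 2 fails [AND]: South resolver 2 is out=not, #1 motor 2 is inoperative=occurs, E-stop path fails=occurs → not all inputs occur → does not occur.
Robot arm uncommanded motion [OR]: Feedback branch inoperative=not, Controller stage fails=not, Servo loop 2 fails=not, Emergency brake 2 offline=not → no input occurs → does not occur.

No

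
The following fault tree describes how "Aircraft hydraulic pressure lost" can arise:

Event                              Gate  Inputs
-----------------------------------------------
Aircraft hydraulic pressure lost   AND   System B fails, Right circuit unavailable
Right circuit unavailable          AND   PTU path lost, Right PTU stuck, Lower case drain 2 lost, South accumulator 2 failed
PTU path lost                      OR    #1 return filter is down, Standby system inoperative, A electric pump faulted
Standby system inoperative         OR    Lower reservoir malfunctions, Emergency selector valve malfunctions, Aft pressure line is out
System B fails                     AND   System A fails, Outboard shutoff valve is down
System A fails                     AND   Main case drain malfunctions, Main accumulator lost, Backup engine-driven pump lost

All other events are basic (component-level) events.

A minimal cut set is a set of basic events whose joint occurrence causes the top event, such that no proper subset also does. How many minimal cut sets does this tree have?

System A fails [AND]: one cut set from each child combined → 1 × 1 × 1 = 1 cut set(s).
System B fails [AND]: one cut set from each child combined → 1 × 1 = 1 cut set(s).
Standby system inoperative [OR]: union of children's cut sets → 3 cut set(s).
PTU path lost [OR]: union of children's cut sets → 5 cut set(s).
Right circuit unavailable [AND]: one cut set from each child combined → 5 × 1 × 1 × 1 = 5 cut set(s).
Aircraft hydraulic pressure lost [AND]: one cut set from each child combined → 1 × 5 = 5 cut set(s).
Minimal cut sets: {#1 return filter is down, Backup engine-driven pump lost, Lower case drain 2 lost, Main accumulator lost, Main case drain malfunctions, Outboard shutoff valve is down, Right PTU stuck, South accumulator 2 failed}; {Backup engine-driven pump lost, Lower case drain 2 lost, Lower reservoir malfunctions, Main accumulator lost, Main case drain malfunctions, Outboard shutoff valve is down, Right PTU stuck, South accumulator 2 failed}; {Backup engine-driven pump lost, Emergency selector valve malfunctions, Lower case drain 2 lost, Main accumulator lost, Main case drain malfunctions, Outboard shutoff valve is down, Right PTU stuck, South accumulator 2 failed}; {Aft pressure line is out, Backup engine-driven pump lost, Lower case drain 2 lost, Main accumulator lost, Main case drain malfunctions, Outboard shutoff valve is down, Right PTU stuck, South accumulator 2 failed}; {A electric pump faulted, Backup engine-driven pump lost, Lower case drain 2 lost, Main accumulator lost, Main case drain malfunctions, Outboard shutoff valve is down, Right PTU stuck, South accumulator 2 failed}.

5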